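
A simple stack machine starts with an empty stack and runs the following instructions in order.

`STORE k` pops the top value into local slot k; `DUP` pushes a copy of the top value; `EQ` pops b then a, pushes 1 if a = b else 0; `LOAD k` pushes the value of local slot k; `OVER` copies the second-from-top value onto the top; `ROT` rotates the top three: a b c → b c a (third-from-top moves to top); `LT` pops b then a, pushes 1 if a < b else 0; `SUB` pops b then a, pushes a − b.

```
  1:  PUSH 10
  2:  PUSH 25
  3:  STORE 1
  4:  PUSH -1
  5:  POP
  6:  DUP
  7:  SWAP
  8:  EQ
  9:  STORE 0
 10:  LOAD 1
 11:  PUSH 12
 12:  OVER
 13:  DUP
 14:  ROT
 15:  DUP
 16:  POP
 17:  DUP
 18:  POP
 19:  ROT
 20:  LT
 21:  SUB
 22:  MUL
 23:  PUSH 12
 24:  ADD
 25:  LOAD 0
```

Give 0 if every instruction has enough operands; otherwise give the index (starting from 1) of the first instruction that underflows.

0

PUSH 10 -> [10]
PUSH 25 -> [10, 25]
STORE 1 -> [10]
PUSH -1 -> [10, -1]
POP     -> [10]
DUP     -> [10, 10]
SWAP    -> [10, 10]
EQ      -> [1]
STORE 0 -> []
LOAD 1  -> [25]
PUSH 12 -> [25, 12]
OVER    -> [25, 12, 25]
DUP     -> [25, 12, 25, 25]
ROT     -> [25, 25, 25, 12]
DUP     -> [25, 25, 25, 12, 12]
POP     -> [25, 25, 25, 12]
DUP     -> [25, 25, 25, 12, 12]
POP     -> [25, 25, 25, 12]
ROT     -> [25, 25, 12, 25]
LT      -> [25, 25, 1]
SUB     -> [25, 24]
MUL     -> [600]
PUSH 12 -> [600, 12]
ADD     -> [612]
LOAD 0  -> [612, 1]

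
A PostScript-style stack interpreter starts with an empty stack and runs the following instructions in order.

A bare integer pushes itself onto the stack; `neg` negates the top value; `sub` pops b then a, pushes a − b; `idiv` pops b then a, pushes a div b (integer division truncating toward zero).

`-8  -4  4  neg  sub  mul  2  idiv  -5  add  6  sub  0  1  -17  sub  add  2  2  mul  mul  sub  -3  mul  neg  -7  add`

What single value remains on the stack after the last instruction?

-256

-8   -> -8
-4   -> -8 -4
4    -> -8 -4 4
neg  -> -8 -4 -4
sub  -> -8 0
mul  -> 0
2    -> 0 2
idiv -> 0
-5   -> 0 -5
add  -> -5
6    -> -5 6
sub  -> -11
0    -> -11 0
1    -> -11 0 1
-17  -> -11 0 1 -17
sub  -> -11 0 18
add  -> -11 18
2    -> -11 18 2
2    -> -11 18 2 2
mul  -> -11 18 4
mul  -> -11 72
sub  -> -83
-3   -> -83 -3
mul  -> 249
neg  -> -249
-7   -> -249 -7
add  -> -256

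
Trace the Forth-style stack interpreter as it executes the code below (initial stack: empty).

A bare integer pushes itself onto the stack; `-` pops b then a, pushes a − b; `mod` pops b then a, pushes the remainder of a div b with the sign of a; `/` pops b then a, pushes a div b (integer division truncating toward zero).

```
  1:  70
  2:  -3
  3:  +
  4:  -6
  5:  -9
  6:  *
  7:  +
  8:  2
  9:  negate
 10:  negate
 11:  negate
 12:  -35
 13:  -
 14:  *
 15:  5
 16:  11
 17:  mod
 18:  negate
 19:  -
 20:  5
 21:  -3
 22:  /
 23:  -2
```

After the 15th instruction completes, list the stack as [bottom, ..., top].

[3993, 5]

70     : [70]
-3     : [70, -3]
+      : [67]
-6     : [67, -6]
-9     : [67, -6, -9]
*      : [67, 54]
+      : [121]
2      : [121, 2]
negate : [121, -2]
negate : [121, 2]
negate : [121, -2]
-35    : [121, -2, -35]
-      : [121, 33]
*      : [3993]
5      : [3993, 5]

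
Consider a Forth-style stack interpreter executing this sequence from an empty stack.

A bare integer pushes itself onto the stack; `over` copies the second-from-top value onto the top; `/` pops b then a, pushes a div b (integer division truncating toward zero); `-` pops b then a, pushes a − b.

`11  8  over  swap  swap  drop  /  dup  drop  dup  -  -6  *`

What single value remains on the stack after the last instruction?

11   : 11
8    : 11 8
over : 11 8 11
swap : 11 11 8
swap : 11 8 11
drop : 11 8
/    : 1
dup  : 1 1
drop : 1
dup  : 1 1
-    : 0
-6   : 0 -6
*    : 0

0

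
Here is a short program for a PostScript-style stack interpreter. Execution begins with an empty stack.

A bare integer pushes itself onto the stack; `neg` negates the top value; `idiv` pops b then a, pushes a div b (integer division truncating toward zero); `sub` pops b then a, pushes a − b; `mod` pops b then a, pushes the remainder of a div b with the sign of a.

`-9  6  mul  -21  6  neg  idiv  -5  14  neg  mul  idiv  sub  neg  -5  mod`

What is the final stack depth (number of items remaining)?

1

-9   : [-9]
6    : [-9, 6]
mul  : [-54]
-21  : [-54, -21]
6    : [-54, -21, 6]
neg  : [-54, -21, -6]
idiv : [-54, 3]
-5   : [-54, 3, -5]
14   : [-54, 3, -5, 14]
neg  : [-54, 3, -5, -14]
mul  : [-54, 3, 70]
idiv : [-54, 0]
sub  : [-54]
neg  : [54]
-5   : [54, -5]
mod  : [4]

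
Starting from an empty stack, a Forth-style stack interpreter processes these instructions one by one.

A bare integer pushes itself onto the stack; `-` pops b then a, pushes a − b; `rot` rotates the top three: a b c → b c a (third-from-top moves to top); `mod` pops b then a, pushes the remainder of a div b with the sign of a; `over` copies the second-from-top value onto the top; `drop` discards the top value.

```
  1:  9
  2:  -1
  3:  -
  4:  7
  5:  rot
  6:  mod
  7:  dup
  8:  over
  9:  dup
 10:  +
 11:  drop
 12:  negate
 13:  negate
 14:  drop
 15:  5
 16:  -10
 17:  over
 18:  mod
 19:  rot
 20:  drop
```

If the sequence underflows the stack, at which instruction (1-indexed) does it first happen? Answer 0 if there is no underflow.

5

9  : [9]
-1 : [9, -1]
-  : [10]
7  : [10, 7]
rot  — needs 3 operands, stack has 2 → underflow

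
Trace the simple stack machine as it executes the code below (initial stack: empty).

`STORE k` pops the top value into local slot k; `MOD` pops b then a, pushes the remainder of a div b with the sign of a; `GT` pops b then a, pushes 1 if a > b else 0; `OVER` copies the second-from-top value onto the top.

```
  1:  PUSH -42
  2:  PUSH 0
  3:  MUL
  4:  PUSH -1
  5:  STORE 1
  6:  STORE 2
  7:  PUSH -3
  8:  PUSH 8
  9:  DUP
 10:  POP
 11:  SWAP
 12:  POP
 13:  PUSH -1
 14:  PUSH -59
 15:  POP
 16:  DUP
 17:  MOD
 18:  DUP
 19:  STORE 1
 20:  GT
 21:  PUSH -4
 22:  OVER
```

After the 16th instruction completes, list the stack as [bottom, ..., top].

[8, -1, -1]

PUSH -42 -> [-42]
PUSH 0   -> [-42, 0]
MUL      -> [0]
PUSH -1  -> [0, -1]
STORE 1  -> [0]
STORE 2  -> []
PUSH -3  -> [-3]
PUSH 8   -> [-3, 8]
DUP      -> [-3, 8, 8]
POP      -> [-3, 8]
SWAP     -> [8, -3]
POP      -> [8]
PUSH -1  -> [8, -1]
PUSH -59 -> [8, -1, -59]
POP      -> [8, -1]
DUP      -> [8, -1, -1]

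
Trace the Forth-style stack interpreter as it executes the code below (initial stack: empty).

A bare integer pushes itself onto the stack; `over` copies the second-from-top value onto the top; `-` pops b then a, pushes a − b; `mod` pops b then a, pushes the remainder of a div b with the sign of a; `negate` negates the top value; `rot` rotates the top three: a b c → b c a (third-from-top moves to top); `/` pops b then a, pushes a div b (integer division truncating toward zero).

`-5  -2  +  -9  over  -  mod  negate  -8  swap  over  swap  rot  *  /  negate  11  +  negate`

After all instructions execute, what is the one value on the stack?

-10

-5     : -5
-2     : -5 -2
+      : -7
-9     : -7 -9
over   : -7 -9 -7
-      : -7 -2
mod    : -1
negate : 1
-8     : 1 -8
swap   : -8 1
over   : -8 1 -8
swap   : -8 -8 1
rot    : -8 1 -8
*      : -8 -8
/      : 1
negate : -1
11     : -1 11
+      : 10
negate : -10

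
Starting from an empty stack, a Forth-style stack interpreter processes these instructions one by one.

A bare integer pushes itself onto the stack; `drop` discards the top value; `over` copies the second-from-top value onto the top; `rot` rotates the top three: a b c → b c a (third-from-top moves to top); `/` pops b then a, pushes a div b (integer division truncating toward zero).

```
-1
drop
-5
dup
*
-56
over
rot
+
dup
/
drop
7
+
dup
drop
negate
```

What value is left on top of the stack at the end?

49

-1      [-1]
drop    []
-5      [-5]
dup     [-5, -5]
*       [25]
-56     [25, -56]
over    [25, -56, 25]
rot     [-56, 25, 25]
+       [-56, 50]
dup     [-56, 50, 50]
/       [-56, 1]
drop    [-56]
7       [-56, 7]
+       [-49]
dup     [-49, -49]
drop    [-49]
negate  [49]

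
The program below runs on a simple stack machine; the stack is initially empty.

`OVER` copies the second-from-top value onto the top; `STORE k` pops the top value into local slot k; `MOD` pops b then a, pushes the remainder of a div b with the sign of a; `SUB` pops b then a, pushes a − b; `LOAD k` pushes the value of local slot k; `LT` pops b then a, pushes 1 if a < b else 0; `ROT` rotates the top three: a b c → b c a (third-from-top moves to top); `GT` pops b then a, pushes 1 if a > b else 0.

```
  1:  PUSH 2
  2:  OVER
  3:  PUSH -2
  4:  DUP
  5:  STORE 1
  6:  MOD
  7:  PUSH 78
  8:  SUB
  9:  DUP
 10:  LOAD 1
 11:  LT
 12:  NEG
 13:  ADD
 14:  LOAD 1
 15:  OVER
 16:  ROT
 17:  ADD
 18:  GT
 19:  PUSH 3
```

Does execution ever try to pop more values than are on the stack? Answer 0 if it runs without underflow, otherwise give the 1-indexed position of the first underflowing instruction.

2

PUSH 2  [2]
OVER  — needs 2 operands, stack has 1 → underflow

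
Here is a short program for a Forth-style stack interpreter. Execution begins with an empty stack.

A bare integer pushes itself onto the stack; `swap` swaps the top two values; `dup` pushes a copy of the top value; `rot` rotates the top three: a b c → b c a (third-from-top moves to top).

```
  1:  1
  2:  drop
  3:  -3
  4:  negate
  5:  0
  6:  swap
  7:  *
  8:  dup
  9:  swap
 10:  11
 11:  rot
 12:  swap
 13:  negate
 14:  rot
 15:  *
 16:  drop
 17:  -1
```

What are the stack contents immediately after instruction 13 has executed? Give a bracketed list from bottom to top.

1      : 1
drop   : (empty)
-3     : -3
negate : 3
0      : 3 0
swap   : 0 3
*      : 0
dup    : 0 0
swap   : 0 0
11     : 0 0 11
rot    : 0 11 0
swap   : 0 0 11
negate : 0 0 -11

[0, 0, -11]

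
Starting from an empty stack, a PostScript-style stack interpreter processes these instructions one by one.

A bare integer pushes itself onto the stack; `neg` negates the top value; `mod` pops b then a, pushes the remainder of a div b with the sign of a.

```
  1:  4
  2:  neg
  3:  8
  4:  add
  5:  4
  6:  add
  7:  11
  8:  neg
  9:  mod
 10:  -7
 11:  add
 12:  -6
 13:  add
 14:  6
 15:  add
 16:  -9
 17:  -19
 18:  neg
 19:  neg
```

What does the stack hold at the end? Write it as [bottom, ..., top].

[1, -9, -19]

4    [4]
neg  [-4]
8    [-4, 8]
add  [4]
4    [4, 4]
add  [8]
11   [8, 11]
neg  [8, -11]
mod  [8]
-7   [8, -7]
add  [1]
-6   [1, -6]
add  [-5]
6    [-5, 6]
add  [1]
-9   [1, -9]
-19  [1, -9, -19]
neg  [1, -9, 19]
neg  [1, -9, -19]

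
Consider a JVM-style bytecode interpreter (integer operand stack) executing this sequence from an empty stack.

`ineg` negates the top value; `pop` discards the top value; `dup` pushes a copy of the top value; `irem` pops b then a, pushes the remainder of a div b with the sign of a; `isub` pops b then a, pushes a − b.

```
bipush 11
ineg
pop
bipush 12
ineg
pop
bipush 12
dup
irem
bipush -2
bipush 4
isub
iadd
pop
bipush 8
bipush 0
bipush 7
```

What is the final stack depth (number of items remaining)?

bipush 11  11
ineg       -11
pop        (empty)
bipush 12  12
ineg       -12
pop        (empty)
bipush 12  12
dup        12 12
irem       0
bipush -2  0 -2
bipush 4   0 -2 4
isub       0 -6
iadd       -6
pop        (empty)
bipush 8   8
bipush 0   8 0
bipush 7   8 0 7

3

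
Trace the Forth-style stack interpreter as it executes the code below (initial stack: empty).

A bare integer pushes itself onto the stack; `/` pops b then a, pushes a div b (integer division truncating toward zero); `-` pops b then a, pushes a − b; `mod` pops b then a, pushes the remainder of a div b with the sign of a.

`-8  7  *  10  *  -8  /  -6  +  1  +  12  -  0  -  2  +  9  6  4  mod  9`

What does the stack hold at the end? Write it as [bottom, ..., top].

-8  -> -8
7   -> -8 7
*   -> -56
10  -> -56 10
*   -> -560
-8  -> -560 -8
/   -> 70
-6  -> 70 -6
+   -> 64
1   -> 64 1
+   -> 65
12  -> 65 12
-   -> 53
0   -> 53 0
-   -> 53
2   -> 53 2
+   -> 55
9   -> 55 9
6   -> 55 9 6
4   -> 55 9 6 4
mod -> 55 9 2
9   -> 55 9 2 9

[55, 9, 2, 9]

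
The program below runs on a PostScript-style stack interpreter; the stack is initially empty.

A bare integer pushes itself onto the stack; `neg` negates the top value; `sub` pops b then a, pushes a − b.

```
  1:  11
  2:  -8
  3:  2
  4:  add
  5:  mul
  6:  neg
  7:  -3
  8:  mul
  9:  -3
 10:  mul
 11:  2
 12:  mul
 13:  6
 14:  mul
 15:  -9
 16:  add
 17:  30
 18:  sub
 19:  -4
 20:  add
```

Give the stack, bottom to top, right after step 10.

11   11
-8   11 -8
2    11 -8 2
add  11 -6
mul  -66
neg  66
-3   66 -3
mul  -198
-3   -198 -3
mul  594

[594]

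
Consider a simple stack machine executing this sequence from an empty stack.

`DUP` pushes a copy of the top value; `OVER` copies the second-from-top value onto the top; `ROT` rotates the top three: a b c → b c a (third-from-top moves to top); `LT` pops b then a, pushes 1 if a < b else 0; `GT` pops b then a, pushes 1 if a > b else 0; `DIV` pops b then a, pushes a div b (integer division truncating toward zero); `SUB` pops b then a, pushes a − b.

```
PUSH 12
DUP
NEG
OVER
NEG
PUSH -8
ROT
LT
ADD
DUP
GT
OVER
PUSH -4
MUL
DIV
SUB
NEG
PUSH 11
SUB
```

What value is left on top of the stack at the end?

-23

PUSH 12 → [12]
DUP     → [12, 12]
NEG     → [12, -12]
OVER    → [12, -12, 12]
NEG     → [12, -12, -12]
PUSH -8 → [12, -12, -12, -8]
ROT     → [12, -12, -8, -12]
LT      → [12, -12, 0]
ADD     → [12, -12]
DUP     → [12, -12, -12]
GT      → [12, 0]
OVER    → [12, 0, 12]
PUSH -4 → [12, 0, 12, -4]
MUL     → [12, 0, -48]
DIV     → [12, 0]
SUB     → [12]
NEG     → [-12]
PUSH 11 → [-12, 11]
SUB     → [-23]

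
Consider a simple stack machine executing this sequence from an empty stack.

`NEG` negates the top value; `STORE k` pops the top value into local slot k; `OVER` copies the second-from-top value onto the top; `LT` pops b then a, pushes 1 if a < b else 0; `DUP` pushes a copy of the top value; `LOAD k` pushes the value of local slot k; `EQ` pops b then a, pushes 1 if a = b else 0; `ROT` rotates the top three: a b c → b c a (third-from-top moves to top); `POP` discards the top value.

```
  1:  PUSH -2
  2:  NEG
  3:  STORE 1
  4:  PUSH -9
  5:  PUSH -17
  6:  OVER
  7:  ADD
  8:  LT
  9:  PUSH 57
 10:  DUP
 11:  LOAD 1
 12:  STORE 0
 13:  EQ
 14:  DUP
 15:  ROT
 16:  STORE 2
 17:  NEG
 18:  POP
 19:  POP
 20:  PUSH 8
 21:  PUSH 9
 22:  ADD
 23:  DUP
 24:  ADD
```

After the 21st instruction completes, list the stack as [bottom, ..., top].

[8, 9]

PUSH -2   -2
NEG       2
STORE 1   (empty)
PUSH -9   -9
PUSH -17  -9 -17
OVER      -9 -17 -9
ADD       -9 -26
LT        0
PUSH 57   0 57
DUP       0 57 57
LOAD 1    0 57 57 2
STORE 0   0 57 57
EQ        0 1
DUP       0 1 1
ROT       1 1 0
STORE 2   1 1
NEG       1 -1
POP       1
POP       (empty)
PUSH 8    8
PUSH 9    8 9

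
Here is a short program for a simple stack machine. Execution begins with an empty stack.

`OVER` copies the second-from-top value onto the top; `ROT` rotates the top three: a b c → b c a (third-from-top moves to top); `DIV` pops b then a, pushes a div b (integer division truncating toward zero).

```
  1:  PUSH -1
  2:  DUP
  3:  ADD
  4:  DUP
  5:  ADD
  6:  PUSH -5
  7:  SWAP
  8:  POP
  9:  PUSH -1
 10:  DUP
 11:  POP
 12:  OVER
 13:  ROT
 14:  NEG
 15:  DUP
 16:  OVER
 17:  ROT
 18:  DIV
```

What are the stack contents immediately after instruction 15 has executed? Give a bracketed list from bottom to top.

[-1, -5, 5, 5]

PUSH -1 : -1
DUP     : -1 -1
ADD     : -2
DUP     : -2 -2
ADD     : -4
PUSH -5 : -4 -5
SWAP    : -5 -4
POP     : -5
PUSH -1 : -5 -1
DUP     : -5 -1 -1
POP     : -5 -1
OVER    : -5 -1 -5
ROT     : -1 -5 -5
NEG     : -1 -5 5
DUP     : -1 -5 5 5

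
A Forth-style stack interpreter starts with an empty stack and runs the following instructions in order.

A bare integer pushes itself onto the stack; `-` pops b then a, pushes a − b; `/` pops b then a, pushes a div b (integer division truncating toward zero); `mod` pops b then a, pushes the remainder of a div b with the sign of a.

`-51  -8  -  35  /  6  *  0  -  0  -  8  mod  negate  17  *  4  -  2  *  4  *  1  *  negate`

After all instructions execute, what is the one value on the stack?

-784

-51    : -51
-8     : -51 -8
-      : -43
35     : -43 35
/      : -1
6      : -1 6
*      : -6
0      : -6 0
-      : -6
0      : -6 0
-      : -6
8      : -6 8
mod    : -6
negate : 6
17     : 6 17
*      : 102
4      : 102 4
-      : 98
2      : 98 2
*      : 196
4      : 196 4
*      : 784
1      : 784 1
*      : 784
negate : -784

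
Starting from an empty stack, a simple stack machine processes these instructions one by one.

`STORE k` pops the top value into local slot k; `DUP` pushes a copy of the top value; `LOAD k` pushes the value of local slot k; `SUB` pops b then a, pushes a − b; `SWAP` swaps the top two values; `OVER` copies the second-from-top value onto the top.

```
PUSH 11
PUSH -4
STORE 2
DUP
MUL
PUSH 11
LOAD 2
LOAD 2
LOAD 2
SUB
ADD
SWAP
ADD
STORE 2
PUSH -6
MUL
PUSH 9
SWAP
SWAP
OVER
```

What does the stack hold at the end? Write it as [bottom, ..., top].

[-726, 9, -726]

PUSH 11 : 11
PUSH -4 : 11 -4
STORE 2 : 11
DUP     : 11 11
MUL     : 121
PUSH 11 : 121 11
LOAD 2  : 121 11 -4
LOAD 2  : 121 11 -4 -4
LOAD 2  : 121 11 -4 -4 -4
SUB     : 121 11 -4 0
ADD     : 121 11 -4
SWAP    : 121 -4 11
ADD     : 121 7
STORE 2 : 121
PUSH -6 : 121 -6
MUL     : -726
PUSH 9  : -726 9
SWAP    : 9 -726
SWAP    : -726 9
OVER    : -726 9 -726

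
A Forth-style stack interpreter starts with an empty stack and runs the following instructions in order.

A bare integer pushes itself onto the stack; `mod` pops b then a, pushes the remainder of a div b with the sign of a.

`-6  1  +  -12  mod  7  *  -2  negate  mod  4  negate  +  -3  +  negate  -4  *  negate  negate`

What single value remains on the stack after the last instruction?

-32

-6     → [-6]
1      → [-6, 1]
+      → [-5]
-12    → [-5, -12]
mod    → [-5]
7      → [-5, 7]
*      → [-35]
-2     → [-35, -2]
negate → [-35, 2]
mod    → [-1]
4      → [-1, 4]
negate → [-1, -4]
+      → [-5]
-3     → [-5, -3]
+      → [-8]
negate → [8]
-4     → [8, -4]
*      → [-32]
negate → [32]
negate → [-32]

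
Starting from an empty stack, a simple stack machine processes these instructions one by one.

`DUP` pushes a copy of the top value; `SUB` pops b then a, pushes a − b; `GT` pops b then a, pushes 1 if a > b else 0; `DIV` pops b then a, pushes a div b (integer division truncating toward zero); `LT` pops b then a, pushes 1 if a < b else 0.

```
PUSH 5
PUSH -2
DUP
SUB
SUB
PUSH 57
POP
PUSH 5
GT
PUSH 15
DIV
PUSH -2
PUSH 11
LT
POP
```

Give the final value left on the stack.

PUSH 5   5
PUSH -2  5 -2
DUP      5 -2 -2
SUB      5 0
SUB      5
PUSH 57  5 57
POP      5
PUSH 5   5 5
GT       0
PUSH 15  0 15
DIV      0
PUSH -2  0 -2
PUSH 11  0 -2 11
LT       0 1
POP      0

0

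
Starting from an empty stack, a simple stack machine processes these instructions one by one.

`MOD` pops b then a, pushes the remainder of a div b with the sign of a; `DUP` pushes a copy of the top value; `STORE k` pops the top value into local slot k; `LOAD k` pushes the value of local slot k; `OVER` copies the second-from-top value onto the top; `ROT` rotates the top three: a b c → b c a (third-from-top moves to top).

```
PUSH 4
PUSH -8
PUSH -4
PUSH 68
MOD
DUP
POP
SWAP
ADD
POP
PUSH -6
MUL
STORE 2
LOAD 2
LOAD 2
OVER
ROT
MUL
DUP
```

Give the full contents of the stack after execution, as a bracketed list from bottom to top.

[-24, 576, 576]

PUSH 4  -> 4
PUSH -8 -> 4 -8
PUSH -4 -> 4 -8 -4
PUSH 68 -> 4 -8 -4 68
MOD     -> 4 -8 -4
DUP     -> 4 -8 -4 -4
POP     -> 4 -8 -4
SWAP    -> 4 -4 -8
ADD     -> 4 -12
POP     -> 4
PUSH -6 -> 4 -6
MUL     -> -24
STORE 2 -> (empty)
LOAD 2  -> -24
LOAD 2  -> -24 -24
OVER    -> -24 -24 -24
ROT     -> -24 -24 -24
MUL     -> -24 576
DUP     -> -24 576 576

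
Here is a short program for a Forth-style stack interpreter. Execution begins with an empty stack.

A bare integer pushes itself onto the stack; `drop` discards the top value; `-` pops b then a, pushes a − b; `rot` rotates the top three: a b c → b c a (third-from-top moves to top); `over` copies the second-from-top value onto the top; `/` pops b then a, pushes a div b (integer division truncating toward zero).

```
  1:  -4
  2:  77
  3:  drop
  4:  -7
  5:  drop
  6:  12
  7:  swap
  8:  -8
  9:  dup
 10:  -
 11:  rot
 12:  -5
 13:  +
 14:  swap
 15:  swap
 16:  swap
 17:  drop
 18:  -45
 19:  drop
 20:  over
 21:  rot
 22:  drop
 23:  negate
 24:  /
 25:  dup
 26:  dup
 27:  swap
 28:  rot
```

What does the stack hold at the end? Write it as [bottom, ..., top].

[1, 1, 1]

-4     : [-4]
77     : [-4, 77]
drop   : [-4]
-7     : [-4, -7]
drop   : [-4]
12     : [-4, 12]
swap   : [12, -4]
-8     : [12, -4, -8]
dup    : [12, -4, -8, -8]
-      : [12, -4, 0]
rot    : [-4, 0, 12]
-5     : [-4, 0, 12, -5]
+      : [-4, 0, 7]
swap   : [-4, 7, 0]
swap   : [-4, 0, 7]
swap   : [-4, 7, 0]
drop   : [-4, 7]
-45    : [-4, 7, -45]
drop   : [-4, 7]
over   : [-4, 7, -4]
rot    : [7, -4, -4]
drop   : [7, -4]
negate : [7, 4]
/      : [1]
dup    : [1, 1]
dup    : [1, 1, 1]
swap   : [1, 1, 1]
rot    : [1, 1, 1]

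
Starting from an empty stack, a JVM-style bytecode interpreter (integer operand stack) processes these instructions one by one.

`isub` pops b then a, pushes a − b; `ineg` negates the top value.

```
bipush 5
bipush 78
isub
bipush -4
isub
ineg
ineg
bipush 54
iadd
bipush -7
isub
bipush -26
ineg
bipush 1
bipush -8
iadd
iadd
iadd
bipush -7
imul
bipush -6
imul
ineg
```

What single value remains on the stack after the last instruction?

bipush 5   : [5]
bipush 78  : [5, 78]
isub       : [-73]
bipush -4  : [-73, -4]
isub       : [-69]
ineg       : [69]
ineg       : [-69]
bipush 54  : [-69, 54]
iadd       : [-15]
bipush -7  : [-15, -7]
isub       : [-8]
bipush -26 : [-8, -26]
ineg       : [-8, 26]
bipush 1   : [-8, 26, 1]
bipush -8  : [-8, 26, 1, -8]
iadd       : [-8, 26, -7]
iadd       : [-8, 19]
iadd       : [11]
bipush -7  : [11, -7]
imul       : [-77]
bipush -6  : [-77, -6]
imul       : [462]
ineg       : [-462]

-462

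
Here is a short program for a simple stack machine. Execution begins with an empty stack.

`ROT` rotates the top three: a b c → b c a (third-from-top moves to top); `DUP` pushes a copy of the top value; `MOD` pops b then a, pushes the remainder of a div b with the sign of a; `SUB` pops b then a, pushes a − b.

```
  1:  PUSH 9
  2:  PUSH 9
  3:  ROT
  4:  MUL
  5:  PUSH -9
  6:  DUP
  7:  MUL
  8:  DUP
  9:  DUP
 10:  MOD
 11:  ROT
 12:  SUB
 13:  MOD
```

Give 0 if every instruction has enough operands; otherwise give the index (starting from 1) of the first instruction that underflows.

3

PUSH 9 : [9]
PUSH 9 : [9, 9]
ROT  — needs 3 operands, stack has 2 → underflow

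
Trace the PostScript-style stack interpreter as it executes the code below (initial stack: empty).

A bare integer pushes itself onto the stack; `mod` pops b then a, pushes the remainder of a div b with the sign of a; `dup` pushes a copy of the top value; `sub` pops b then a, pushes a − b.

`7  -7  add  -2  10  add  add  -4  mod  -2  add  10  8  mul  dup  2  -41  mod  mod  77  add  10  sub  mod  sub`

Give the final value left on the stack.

7    [7]
-7   [7, -7]
add  [0]
-2   [0, -2]
10   [0, -2, 10]
add  [0, 8]
add  [8]
-4   [8, -4]
mod  [0]
-2   [0, -2]
add  [-2]
10   [-2, 10]
8    [-2, 10, 8]
mul  [-2, 80]
dup  [-2, 80, 80]
2    [-2, 80, 80, 2]
-41  [-2, 80, 80, 2, -41]
mod  [-2, 80, 80, 2]
mod  [-2, 80, 0]
77   [-2, 80, 0, 77]
add  [-2, 80, 77]
10   [-2, 80, 77, 10]
sub  [-2, 80, 67]
mod  [-2, 13]
sub  [-15]

-15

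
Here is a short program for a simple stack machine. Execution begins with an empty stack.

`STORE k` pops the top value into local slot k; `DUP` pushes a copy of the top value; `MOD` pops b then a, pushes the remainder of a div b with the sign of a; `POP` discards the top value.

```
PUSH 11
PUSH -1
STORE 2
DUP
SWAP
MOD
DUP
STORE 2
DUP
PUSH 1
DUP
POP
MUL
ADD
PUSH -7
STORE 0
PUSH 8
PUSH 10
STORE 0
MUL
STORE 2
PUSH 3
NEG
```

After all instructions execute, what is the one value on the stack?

-3

PUSH 11 -> [11]
PUSH -1 -> [11, -1]
STORE 2 -> [11]
DUP     -> [11, 11]
SWAP    -> [11, 11]
MOD     -> [0]
DUP     -> [0, 0]
STORE 2 -> [0]
DUP     -> [0, 0]
PUSH 1  -> [0, 0, 1]
DUP     -> [0, 0, 1, 1]
POP     -> [0, 0, 1]
MUL     -> [0, 0]
ADD     -> [0]
PUSH -7 -> [0, -7]
STORE 0 -> [0]
PUSH 8  -> [0, 8]
PUSH 10 -> [0, 8, 10]
STORE 0 -> [0, 8]
MUL     -> [0]
STORE 2 -> []
PUSH 3  -> [3]
NEG     -> [-3]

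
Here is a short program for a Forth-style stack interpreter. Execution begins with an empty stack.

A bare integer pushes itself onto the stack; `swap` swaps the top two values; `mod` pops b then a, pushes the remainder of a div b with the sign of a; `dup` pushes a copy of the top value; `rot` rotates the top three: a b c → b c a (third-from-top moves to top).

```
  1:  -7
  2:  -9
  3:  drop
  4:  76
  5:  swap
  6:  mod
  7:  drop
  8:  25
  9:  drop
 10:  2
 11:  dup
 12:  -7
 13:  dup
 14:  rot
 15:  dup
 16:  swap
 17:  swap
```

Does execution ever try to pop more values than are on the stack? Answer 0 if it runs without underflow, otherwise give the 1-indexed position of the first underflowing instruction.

-7   → [-7]
-9   → [-7, -9]
drop → [-7]
76   → [-7, 76]
swap → [76, -7]
mod  → [6]
drop → []
25   → [25]
drop → []
2    → [2]
dup  → [2, 2]
-7   → [2, 2, -7]
dup  → [2, 2, -7, -7]
rot  → [2, -7, -7, 2]
dup  → [2, -7, -7, 2, 2]
swap → [2, -7, -7, 2, 2]
swap → [2, -7, -7, 2, 2]

0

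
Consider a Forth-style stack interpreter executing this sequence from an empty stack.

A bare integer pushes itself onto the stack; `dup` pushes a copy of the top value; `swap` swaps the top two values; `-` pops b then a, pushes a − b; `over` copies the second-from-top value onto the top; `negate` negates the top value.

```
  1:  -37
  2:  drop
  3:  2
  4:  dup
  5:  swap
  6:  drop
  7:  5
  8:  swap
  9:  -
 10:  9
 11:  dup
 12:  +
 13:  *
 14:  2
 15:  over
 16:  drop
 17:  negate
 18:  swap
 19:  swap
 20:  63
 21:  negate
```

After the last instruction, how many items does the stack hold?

-37     [-37]
drop    []
2       [2]
dup     [2, 2]
swap    [2, 2]
drop    [2]
5       [2, 5]
swap    [5, 2]
-       [3]
9       [3, 9]
dup     [3, 9, 9]
+       [3, 18]
*       [54]
2       [54, 2]
over    [54, 2, 54]
drop    [54, 2]
negate  [54, -2]
swap    [-2, 54]
swap    [54, -2]
63      [54, -2, 63]
negate  [54, -2, -63]

3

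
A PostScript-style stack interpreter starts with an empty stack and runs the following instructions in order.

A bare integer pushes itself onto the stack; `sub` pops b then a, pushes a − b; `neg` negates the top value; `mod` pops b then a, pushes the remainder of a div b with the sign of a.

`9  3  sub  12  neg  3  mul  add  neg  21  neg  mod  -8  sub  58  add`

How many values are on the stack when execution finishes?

9   -> 9
3   -> 9 3
sub -> 6
12  -> 6 12
neg -> 6 -12
3   -> 6 -12 3
mul -> 6 -36
add -> -30
neg -> 30
21  -> 30 21
neg -> 30 -21
mod -> 9
-8  -> 9 -8
sub -> 17
58  -> 17 58
add -> 75

1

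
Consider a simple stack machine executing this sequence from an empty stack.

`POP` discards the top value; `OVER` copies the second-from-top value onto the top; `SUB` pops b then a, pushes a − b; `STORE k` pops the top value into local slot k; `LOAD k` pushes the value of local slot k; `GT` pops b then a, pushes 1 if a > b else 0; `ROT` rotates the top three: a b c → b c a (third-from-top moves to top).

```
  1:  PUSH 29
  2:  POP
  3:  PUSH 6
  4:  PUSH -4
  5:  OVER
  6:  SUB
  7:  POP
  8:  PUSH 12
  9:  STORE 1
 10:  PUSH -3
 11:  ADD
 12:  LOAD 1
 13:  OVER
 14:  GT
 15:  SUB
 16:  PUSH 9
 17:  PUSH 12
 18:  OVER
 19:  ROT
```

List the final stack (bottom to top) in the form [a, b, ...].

PUSH 29 → 29
POP     → (empty)
PUSH 6  → 6
PUSH -4 → 6 -4
OVER    → 6 -4 6
SUB     → 6 -10
POP     → 6
PUSH 12 → 6 12
STORE 1 → 6
PUSH -3 → 6 -3
ADD     → 3
LOAD 1  → 3 12
OVER    → 3 12 3
GT      → 3 1
SUB     → 2
PUSH 9  → 2 9
PUSH 12 → 2 9 12
OVER    → 2 9 12 9
ROT     → 2 12 9 9

[2, 12, 9, 9]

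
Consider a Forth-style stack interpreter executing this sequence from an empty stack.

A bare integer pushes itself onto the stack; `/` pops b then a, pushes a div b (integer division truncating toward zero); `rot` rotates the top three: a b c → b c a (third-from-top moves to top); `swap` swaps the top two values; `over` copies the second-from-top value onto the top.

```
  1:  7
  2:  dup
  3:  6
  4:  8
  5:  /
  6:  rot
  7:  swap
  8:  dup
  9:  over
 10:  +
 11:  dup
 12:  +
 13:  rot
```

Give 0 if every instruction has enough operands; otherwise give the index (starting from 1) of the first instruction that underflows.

0

7    -> 7
dup  -> 7 7
6    -> 7 7 6
8    -> 7 7 6 8
/    -> 7 7 0
rot  -> 7 0 7
swap -> 7 7 0
dup  -> 7 7 0 0
over -> 7 7 0 0 0
+    -> 7 7 0 0
dup  -> 7 7 0 0 0
+    -> 7 7 0 0
rot  -> 7 0 0 7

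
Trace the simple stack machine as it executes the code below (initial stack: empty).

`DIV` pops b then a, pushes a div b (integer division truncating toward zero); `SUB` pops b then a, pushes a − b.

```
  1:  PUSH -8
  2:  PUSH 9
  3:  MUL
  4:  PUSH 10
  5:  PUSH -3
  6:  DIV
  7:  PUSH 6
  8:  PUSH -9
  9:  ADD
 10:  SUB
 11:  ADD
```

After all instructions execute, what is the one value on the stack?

PUSH -8 → -8
PUSH 9  → -8 9
MUL     → -72
PUSH 10 → -72 10
PUSH -3 → -72 10 -3
DIV     → -72 -3
PUSH 6  → -72 -3 6
PUSH -9 → -72 -3 6 -9
ADD     → -72 -3 -3
SUB     → -72 0
ADD     → -72

-72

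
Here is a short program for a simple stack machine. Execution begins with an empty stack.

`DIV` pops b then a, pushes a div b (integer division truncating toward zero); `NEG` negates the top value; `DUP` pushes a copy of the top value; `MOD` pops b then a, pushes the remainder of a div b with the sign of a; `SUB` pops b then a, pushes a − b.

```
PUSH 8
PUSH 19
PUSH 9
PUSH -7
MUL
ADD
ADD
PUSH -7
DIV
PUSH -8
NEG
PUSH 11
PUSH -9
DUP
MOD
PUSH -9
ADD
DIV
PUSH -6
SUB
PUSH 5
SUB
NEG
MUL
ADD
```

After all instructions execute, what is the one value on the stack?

5

PUSH 8  -> [8]
PUSH 19 -> [8, 19]
PUSH 9  -> [8, 19, 9]
PUSH -7 -> [8, 19, 9, -7]
MUL     -> [8, 19, -63]
ADD     -> [8, -44]
ADD     -> [-36]
PUSH -7 -> [-36, -7]
DIV     -> [5]
PUSH -8 -> [5, -8]
NEG     -> [5, 8]
PUSH 11 -> [5, 8, 11]
PUSH -9 -> [5, 8, 11, -9]
DUP     -> [5, 8, 11, -9, -9]
MOD     -> [5, 8, 11, 0]
PUSH -9 -> [5, 8, 11, 0, -9]
ADD     -> [5, 8, 11, -9]
DIV     -> [5, 8, -1]
PUSH -6 -> [5, 8, -1, -6]
SUB     -> [5, 8, 5]
PUSH 5  -> [5, 8, 5, 5]
SUB     -> [5, 8, 0]
NEG     -> [5, 8, 0]
MUL     -> [5, 0]
ADD     -> [5]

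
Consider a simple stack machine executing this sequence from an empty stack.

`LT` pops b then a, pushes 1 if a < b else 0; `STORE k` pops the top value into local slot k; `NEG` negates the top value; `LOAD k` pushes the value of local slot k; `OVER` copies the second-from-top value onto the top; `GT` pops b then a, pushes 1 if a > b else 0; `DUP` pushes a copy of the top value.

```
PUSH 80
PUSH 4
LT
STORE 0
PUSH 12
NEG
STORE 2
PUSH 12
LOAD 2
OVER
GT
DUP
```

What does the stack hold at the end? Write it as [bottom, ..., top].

PUSH 80 -> [80]
PUSH 4  -> [80, 4]
LT      -> [0]
STORE 0 -> []
PUSH 12 -> [12]
NEG     -> [-12]
STORE 2 -> []
PUSH 12 -> [12]
LOAD 2  -> [12, -12]
OVER    -> [12, -12, 12]
GT      -> [12, 0]
DUP     -> [12, 0, 0]

[12, 0, 0]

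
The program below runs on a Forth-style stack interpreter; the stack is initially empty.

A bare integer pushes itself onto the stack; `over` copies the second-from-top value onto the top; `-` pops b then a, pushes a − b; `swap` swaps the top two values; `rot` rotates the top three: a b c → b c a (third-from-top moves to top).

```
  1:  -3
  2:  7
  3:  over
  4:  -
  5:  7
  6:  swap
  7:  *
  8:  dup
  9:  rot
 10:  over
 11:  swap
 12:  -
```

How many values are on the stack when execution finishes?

3

-3   : [-3]
7    : [-3, 7]
over : [-3, 7, -3]
-    : [-3, 10]
7    : [-3, 10, 7]
swap : [-3, 7, 10]
*    : [-3, 70]
dup  : [-3, 70, 70]
rot  : [70, 70, -3]
over : [70, 70, -3, 70]
swap : [70, 70, 70, -3]
-    : [70, 70, 73]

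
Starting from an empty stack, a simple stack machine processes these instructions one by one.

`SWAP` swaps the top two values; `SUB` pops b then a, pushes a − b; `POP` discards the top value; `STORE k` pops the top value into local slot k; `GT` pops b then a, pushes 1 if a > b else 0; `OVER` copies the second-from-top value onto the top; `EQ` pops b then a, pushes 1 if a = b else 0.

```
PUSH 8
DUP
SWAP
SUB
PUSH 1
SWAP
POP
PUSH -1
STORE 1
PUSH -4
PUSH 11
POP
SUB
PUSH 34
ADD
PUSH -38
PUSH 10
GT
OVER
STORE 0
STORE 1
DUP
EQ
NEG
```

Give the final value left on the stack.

PUSH 8   -> [8]
DUP      -> [8, 8]
SWAP     -> [8, 8]
SUB      -> [0]
PUSH 1   -> [0, 1]
SWAP     -> [1, 0]
POP      -> [1]
PUSH -1  -> [1, -1]
STORE 1  -> [1]
PUSH -4  -> [1, -4]
PUSH 11  -> [1, -4, 11]
POP      -> [1, -4]
SUB      -> [5]
PUSH 34  -> [5, 34]
ADD      -> [39]
PUSH -38 -> [39, -38]
PUSH 10  -> [39, -38, 10]
GT       -> [39, 0]
OVER     -> [39, 0, 39]
STORE 0  -> [39, 0]
STORE 1  -> [39]
DUP      -> [39, 39]
EQ       -> [1]
NEG      -> [-1]

-1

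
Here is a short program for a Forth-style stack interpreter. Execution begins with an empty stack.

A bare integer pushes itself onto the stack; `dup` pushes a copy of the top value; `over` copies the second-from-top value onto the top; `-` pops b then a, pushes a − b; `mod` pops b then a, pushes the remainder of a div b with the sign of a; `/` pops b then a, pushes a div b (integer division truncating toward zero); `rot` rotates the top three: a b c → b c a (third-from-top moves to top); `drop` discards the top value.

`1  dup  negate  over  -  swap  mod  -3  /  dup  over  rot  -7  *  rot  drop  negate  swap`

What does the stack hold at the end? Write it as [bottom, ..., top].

1      : 1
dup    : 1 1
negate : 1 -1
over   : 1 -1 1
-      : 1 -2
swap   : -2 1
mod    : 0
-3     : 0 -3
/      : 0
dup    : 0 0
over   : 0 0 0
rot    : 0 0 0
-7     : 0 0 0 -7
*      : 0 0 0
rot    : 0 0 0
drop   : 0 0
negate : 0 0
swap   : 0 0

[0, 0]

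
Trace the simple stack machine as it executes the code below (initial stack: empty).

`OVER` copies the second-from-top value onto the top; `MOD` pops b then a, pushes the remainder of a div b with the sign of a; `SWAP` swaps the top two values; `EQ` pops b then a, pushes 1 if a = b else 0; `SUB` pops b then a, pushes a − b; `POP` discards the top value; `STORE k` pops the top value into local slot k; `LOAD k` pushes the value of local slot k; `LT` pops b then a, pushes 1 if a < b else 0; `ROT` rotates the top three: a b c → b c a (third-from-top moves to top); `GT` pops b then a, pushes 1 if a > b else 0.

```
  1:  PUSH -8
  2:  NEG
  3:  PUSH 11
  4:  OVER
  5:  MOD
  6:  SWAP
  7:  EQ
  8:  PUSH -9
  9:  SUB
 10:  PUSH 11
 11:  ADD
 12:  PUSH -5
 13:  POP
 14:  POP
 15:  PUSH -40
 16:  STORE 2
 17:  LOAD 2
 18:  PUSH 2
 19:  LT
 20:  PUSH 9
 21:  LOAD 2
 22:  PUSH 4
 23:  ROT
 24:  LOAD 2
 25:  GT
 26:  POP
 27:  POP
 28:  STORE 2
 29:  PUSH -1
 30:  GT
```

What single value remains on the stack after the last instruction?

PUSH -8   [-8]
NEG       [8]
PUSH 11   [8, 11]
OVER      [8, 11, 8]
MOD       [8, 3]
SWAP      [3, 8]
EQ        [0]
PUSH -9   [0, -9]
SUB       [9]
PUSH 11   [9, 11]
ADD       [20]
PUSH -5   [20, -5]
POP       [20]
POP       []
PUSH -40  [-40]
STORE 2   []
LOAD 2    [-40]
PUSH 2    [-40, 2]
LT        [1]
PUSH 9    [1, 9]
LOAD 2    [1, 9, -40]
PUSH 4    [1, 9, -40, 4]
ROT       [1, -40, 4, 9]
LOAD 2    [1, -40, 4, 9, -40]
GT        [1, -40, 4, 1]
POP       [1, -40, 4]
POP       [1, -40]
STORE 2   [1]
PUSH -1   [1, -1]
GT        [1]

1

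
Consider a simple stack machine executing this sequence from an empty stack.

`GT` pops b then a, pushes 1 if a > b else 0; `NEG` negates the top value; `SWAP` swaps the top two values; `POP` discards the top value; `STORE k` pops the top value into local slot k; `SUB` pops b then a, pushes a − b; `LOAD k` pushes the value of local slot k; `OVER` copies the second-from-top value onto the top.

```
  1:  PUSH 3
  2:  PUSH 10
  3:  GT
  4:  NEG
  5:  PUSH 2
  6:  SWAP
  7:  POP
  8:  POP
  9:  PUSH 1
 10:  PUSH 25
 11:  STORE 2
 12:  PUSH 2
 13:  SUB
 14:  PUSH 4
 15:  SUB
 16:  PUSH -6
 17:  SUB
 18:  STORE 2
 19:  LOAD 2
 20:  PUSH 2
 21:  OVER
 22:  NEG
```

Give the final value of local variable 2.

1

PUSH 3  : 3
PUSH 10 : 3 10
GT      : 0
NEG     : 0
PUSH 2  : 0 2
SWAP    : 2 0
POP     : 2
POP     : (empty)
PUSH 1  : 1
PUSH 25 : 1 25
STORE 2 : 1
PUSH 2  : 1 2
SUB     : -1
PUSH 4  : -1 4
SUB     : -5
PUSH -6 : -5 -6
SUB     : 1
STORE 2 : (empty)
LOAD 2  : 1
PUSH 2  : 1 2
OVER    : 1 2 1
NEG     : 1 2 -1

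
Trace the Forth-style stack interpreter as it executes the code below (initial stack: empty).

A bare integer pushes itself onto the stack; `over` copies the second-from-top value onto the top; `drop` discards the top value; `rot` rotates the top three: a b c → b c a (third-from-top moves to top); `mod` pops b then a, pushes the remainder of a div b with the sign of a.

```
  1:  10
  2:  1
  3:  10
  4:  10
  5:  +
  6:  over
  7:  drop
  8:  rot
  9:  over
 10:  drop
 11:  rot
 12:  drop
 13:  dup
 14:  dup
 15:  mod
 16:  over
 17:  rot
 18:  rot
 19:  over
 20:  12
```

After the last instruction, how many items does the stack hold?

10   → 10
1    → 10 1
10   → 10 1 10
10   → 10 1 10 10
+    → 10 1 20
over → 10 1 20 1
drop → 10 1 20
rot  → 1 20 10
over → 1 20 10 20
drop → 1 20 10
rot  → 20 10 1
drop → 20 10
dup  → 20 10 10
dup  → 20 10 10 10
mod  → 20 10 0
over → 20 10 0 10
rot  → 20 0 10 10
rot  → 20 10 10 0
over → 20 10 10 0 10
12   → 20 10 10 0 10 12

6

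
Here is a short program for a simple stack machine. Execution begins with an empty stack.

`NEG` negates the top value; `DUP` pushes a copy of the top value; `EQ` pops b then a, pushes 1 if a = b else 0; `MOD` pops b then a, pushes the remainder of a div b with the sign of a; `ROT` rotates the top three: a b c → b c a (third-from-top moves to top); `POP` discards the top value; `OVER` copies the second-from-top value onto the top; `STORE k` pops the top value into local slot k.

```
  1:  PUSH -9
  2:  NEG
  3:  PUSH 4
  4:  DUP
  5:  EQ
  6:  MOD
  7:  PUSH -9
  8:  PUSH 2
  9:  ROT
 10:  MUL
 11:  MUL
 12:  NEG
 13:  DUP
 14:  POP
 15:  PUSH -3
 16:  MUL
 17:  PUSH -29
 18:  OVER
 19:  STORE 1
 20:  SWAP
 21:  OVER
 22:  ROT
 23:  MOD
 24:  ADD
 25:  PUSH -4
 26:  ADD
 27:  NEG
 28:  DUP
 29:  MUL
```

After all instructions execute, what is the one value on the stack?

PUSH -9   -9
NEG       9
PUSH 4    9 4
DUP       9 4 4
EQ        9 1
MOD       0
PUSH -9   0 -9
PUSH 2    0 -9 2
ROT       -9 2 0
MUL       -9 0
MUL       0
NEG       0
DUP       0 0
POP       0
PUSH -3   0 -3
MUL       0
PUSH -29  0 -29
OVER      0 -29 0
STORE 1   0 -29
SWAP      -29 0
OVER      -29 0 -29
ROT       0 -29 -29
MOD       0 0
ADD       0
PUSH -4   0 -4
ADD       -4
NEG       4
DUP       4 4
MUL       16

16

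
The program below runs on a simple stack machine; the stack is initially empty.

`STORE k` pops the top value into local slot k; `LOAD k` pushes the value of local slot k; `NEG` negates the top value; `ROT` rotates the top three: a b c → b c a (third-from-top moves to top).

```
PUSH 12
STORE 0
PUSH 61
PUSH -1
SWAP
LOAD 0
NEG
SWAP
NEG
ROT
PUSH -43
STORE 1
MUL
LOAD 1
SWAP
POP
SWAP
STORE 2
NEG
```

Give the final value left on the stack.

PUSH 12  → 12
STORE 0  → (empty)
PUSH 61  → 61
PUSH -1  → 61 -1
SWAP     → -1 61
LOAD 0   → -1 61 12
NEG      → -1 61 -12
SWAP     → -1 -12 61
NEG      → -1 -12 -61
ROT      → -12 -61 -1
PUSH -43 → -12 -61 -1 -43
STORE 1  → -12 -61 -1
MUL      → -12 61
LOAD 1   → -12 61 -43
SWAP     → -12 -43 61
POP      → -12 -43
SWAP     → -43 -12
STORE 2  → -43
NEG      → 43

43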